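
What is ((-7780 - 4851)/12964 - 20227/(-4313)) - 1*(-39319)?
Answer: 2198679773833/55913732 ≈ 39323.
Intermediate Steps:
((-7780 - 4851)/12964 - 20227/(-4313)) - 1*(-39319) = (-12631*1/12964 - 20227*(-1/4313)) + 39319 = (-12631/12964 + 20227/4313) + 39319 = 207745325/55913732 + 39319 = 2198679773833/55913732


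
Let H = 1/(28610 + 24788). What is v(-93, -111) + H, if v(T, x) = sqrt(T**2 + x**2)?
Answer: 1/53398 + 3*sqrt(2330) ≈ 144.81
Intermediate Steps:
H = 1/53398 ≈ 1.8727e-5
v(-93, -111) + H = sqrt((-93)**2 + (-111)**2) + 1/53398 = sqrt(8649 + 12321) + 1/53398 = sqrt(20970) + 1/53398 = 3*sqrt(2330) + 1/53398 = 1/53398 + 3*sqrt(2330)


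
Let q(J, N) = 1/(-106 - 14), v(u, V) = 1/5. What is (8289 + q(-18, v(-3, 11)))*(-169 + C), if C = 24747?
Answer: 12223610231/60 ≈ 2.0373e+8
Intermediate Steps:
v(u, V) = 1/5
q(J, N) = -1/120 (q(J, N) = 1/(-120) = -1/120)
(8289 + q(-18, v(-3, 11)))*(-169 + C) = (8289 - 1/120)*(-169 + 24747) = (994679/120)*24578 = 12223610231/60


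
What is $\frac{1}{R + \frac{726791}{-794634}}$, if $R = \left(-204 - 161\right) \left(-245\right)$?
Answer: $\frac{794634}{71059418659} \approx 1.1183 \cdot 10^{-5}$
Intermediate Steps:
$R = 89425$ ($R = \left(-365\right) \left(-245\right) = 89425$)
$\frac{1}{R + \frac{726791}{-794634}} = \frac{1}{89425 + \frac{726791}{-794634}} = \frac{1}{89425 + 726791 \left(- \frac{1}{794634}\right)} = \frac{1}{89425 - \frac{726791}{794634}} = \frac{1}{\frac{71059418659}{794634}} = \frac{794634}{71059418659}$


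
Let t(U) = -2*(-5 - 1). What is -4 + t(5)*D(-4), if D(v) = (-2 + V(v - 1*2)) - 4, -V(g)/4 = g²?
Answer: -1804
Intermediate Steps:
V(g) = -4*g²
D(v) = -6 - 4*(-2 + v)² (D(v) = (-2 - 4*(v - 1*2)²) - 4 = (-2 - 4*(v - 2)²) - 4 = (-2 - 4*(-2 + v)²) - 4 = -6 - 4*(-2 + v)²)
t(U) = 12 (t(U) = -2*(-6) = 12)
-4 + t(5)*D(-4) = -4 + 12*(-22 - 4*(-4)² + 16*(-4)) = -4 + 12*(-22 - 4*16 - 64) = -4 + 12*(-22 - 64 - 64) = -4 + 12*(-150) = -4 - 1800 = -1804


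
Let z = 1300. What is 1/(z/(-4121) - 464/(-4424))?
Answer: -175301/36914 ≈ -4.7489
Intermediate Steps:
1/(z/(-4121) - 464/(-4424)) = 1/(1300/(-4121) - 464/(-4424)) = 1/(1300*(-1/4121) - 464*(-1/4424)) = 1/(-100/317 + 58/553) = 1/(-36914/175301) = -175301/36914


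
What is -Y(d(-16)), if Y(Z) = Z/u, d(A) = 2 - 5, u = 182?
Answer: 3/182 ≈ 0.016484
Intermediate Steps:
d(A) = -3
Y(Z) = Z/182
-Y(d(-16)) = -(-3)/182 = -1*(-3/182) = 3/182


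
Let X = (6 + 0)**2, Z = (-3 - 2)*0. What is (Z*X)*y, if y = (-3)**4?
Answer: 0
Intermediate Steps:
y = 81
Z = 0 (Z = -5*0 = 0)
X = 36 (X = 6**2 = 36)
(Z*X)*y = (0*36)*81 = 0*81 = 0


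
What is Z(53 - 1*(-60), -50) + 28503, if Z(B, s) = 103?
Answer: 28606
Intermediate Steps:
Z(53 - 1*(-60), -50) + 28503 = 103 + 28503 = 28606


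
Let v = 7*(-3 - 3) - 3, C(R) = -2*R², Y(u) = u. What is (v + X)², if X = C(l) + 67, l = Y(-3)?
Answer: 16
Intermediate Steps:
l = -3
X = 49 (X = -2*(-3)² + 67 = -2*9 + 67 = -18 + 67 = 49)
v = -45 (v = 7*(-6) - 3 = -42 - 3 = -45)
(v + X)² = (-45 + 49)² = 4² = 16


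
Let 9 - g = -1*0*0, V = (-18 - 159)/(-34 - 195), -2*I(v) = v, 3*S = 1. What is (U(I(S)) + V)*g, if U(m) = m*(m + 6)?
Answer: -1643/916 ≈ -1.7937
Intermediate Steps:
S = ⅓ (S = (⅓)*1 = ⅓ ≈ 0.33333)
I(v) = -v/2
V = 177/229 (V = -177/(-229) = -177*(-1/229) = 177/229 ≈ 0.77293)
U(m) = m*(6 + m)
g = 9 (g = 9 - (-1*0)*0 = 9 - 0*0 = 9 - 1*0 = 9 + 0 = 9)
(U(I(S)) + V)*g = ((-½*⅓)*(6 - ½*⅓) + 177/229)*9 = (-(6 - ⅙)/6 + 177/229)*9 = (-⅙*35/6 + 177/229)*9 = (-35/36 + 177/229)*9 = -1643/8244*9 = -1643/916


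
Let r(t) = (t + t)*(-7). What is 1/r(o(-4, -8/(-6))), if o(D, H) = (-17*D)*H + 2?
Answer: -3/3892 ≈ -0.00077081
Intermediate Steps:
o(D, H) = 2 - 17*D*H (o(D, H) = -17*D*H + 2 = 2 - 17*D*H)
r(t) = -14*t (r(t) = (2*t)*(-7) = -14*t)
1/r(o(-4, -8/(-6))) = 1/(-14*(2 - 17*(-4)*(-8/(-6)))) = 1/(-14*(2 - 17*(-4)*(-8*(-1/6)))) = 1/(-14*(2 - 17*(-4)*4/3)) = 1/(-14*(2 + 272/3)) = 1/(-14*278/3) = 1/(-3892/3) = -3/3892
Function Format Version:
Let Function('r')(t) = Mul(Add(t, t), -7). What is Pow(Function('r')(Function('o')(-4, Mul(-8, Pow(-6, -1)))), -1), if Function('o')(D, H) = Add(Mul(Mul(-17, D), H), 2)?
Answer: Rational(-3, 3892) ≈ -0.00077081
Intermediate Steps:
Function('o')(D, H) = Add(2, Mul(-17, D, H)) (Function('o')(D, H) = Add(Mul(-17, D, H), 2) = Add(2, Mul(-17, D, H)))
Function('r')(t) = Mul(-14, t) (Function('r')(t) = Mul(Mul(2, t), -7) = Mul(-14, t))
Pow(Function('r')(Function('o')(-4, Mul(-8, Pow(-6, -1)))), -1) = Pow(Mul(-14, Add(2, Mul(-17, -4, Mul(-8, Pow(-6, -1))))), -1) = Pow(Mul(-14, Add(2, Mul(-17, -4, Mul(-8, Rational(-1, 6))))), -1) = Pow(Mul(-14, Add(2, Mul(-17, -4, Rational(4, 3)))), -1) = Pow(Mul(-14, Add(2, Rational(272, 3))), -1) = Pow(Mul(-14, Rational(278, 3)), -1) = Pow(Rational(-3892, 3), -1) = Rational(-3, 3892)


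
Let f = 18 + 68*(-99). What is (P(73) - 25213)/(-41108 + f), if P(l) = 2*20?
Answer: 25173/47822 ≈ 0.52639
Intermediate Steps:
P(l) = 40
f = -6714 (f = 18 - 6732 = -6714)
(P(73) - 25213)/(-41108 + f) = (40 - 25213)/(-41108 - 6714) = -25173/(-47822) = -25173*(-1/47822) = 25173/47822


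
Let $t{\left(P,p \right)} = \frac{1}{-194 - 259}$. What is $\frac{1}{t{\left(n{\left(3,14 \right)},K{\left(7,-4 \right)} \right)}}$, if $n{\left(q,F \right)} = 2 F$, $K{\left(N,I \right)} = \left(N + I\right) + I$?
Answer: $-453$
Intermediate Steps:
$K{\left(N,I \right)} = N + 2 I$ ($K{\left(N,I \right)} = \left(I + N\right) + I = N + 2 I$)
$t{\left(P,p \right)} = - \frac{1}{453}$ ($t{\left(P,p \right)} = \frac{1}{-453} = - \frac{1}{453}$)
$\frac{1}{t{\left(n{\left(3,14 \right)},K{\left(7,-4 \right)} \right)}} = \frac{1}{- \frac{1}{453}} = -453$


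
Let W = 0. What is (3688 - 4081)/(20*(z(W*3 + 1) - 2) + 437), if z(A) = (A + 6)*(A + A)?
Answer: -393/677 ≈ -0.58050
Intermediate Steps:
z(A) = 2*A*(6 + A) (z(A) = (6 + A)*(2*A) = 2*A*(6 + A))
(3688 - 4081)/(20*(z(W*3 + 1) - 2) + 437) = (3688 - 4081)/(20*(2*(0*3 + 1)*(6 + (0*3 + 1)) - 2) + 437) = -393/(20*(2*(0 + 1)*(6 + (0 + 1)) - 2) + 437) = -393/(20*(2*1*(6 + 1) - 2) + 437) = -393/(20*(2*1*7 - 2) + 437) = -393/(20*(14 - 2) + 437) = -393/(20*12 + 437) = -393/(240 + 437) = -393/677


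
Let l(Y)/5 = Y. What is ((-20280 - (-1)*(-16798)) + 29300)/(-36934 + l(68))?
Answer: 3889/18297 ≈ 0.21255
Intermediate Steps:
l(Y) = 5*Y
((-20280 - (-1)*(-16798)) + 29300)/(-36934 + l(68)) = ((-20280 - (-1)*(-16798)) + 29300)/(-36934 + 5*68) = ((-20280 - 1*16798) + 29300)/(-36934 + 340) = ((-20280 - 16798) + 29300)/(-36594) = (-37078 + 29300)*(-1/36594) = -7778*(-1/36594) = 3889/18297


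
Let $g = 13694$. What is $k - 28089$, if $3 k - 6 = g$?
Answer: $- \frac{70567}{3} \approx -23522.0$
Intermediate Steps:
$k = \frac{13700}{3}$ ($k = 2 + \frac{1}{3} \cdot 13694 = 2 + \frac{13694}{3} = \frac{13700}{3} \approx 4566.7$)
$k - 28089 = \frac{13700}{3} - 28089 = - \frac{70567}{3}$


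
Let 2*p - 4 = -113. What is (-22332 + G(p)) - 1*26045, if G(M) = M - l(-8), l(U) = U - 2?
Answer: -96843/2 ≈ -48422.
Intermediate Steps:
l(U) = -2 + U
p = -109/2 (p = 2 + (1/2)*(-113) = 2 - 113/2 = -109/2 ≈ -54.500)
G(M) = 10 + M (G(M) = M - (-2 - 8) = M - 1*(-10) = M + 10 = 10 + M)
(-22332 + G(p)) - 1*26045 = (-22332 + (10 - 109/2)) - 1*26045 = (-22332 - 89/2) - 26045 = -44753/2 - 26045 = -96843/2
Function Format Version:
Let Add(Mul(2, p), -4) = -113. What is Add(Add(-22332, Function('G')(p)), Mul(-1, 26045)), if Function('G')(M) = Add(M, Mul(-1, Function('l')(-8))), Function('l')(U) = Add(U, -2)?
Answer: Rational(-96843, 2) ≈ -48422.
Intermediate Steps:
Function('l')(U) = Add(-2, U)
p = Rational(-109, 2) (p = Add(2, Mul(Rational(1, 2), -113)) = Add(2, Rational(-113, 2)) = Rational(-109, 2) ≈ -54.500)
Function('G')(M) = Add(10, M) (Function('G')(M) = Add(M, Mul(-1, Add(-2, -8))) = Add(M, Mul(-1, -10)) = Add(M, 10) = Add(10, M))
Add(Add(-22332, Function('G')(p)), Mul(-1, 26045)) = Add(Add(-22332, Add(10, Rational(-109, 2))), Mul(-1, 26045)) = Add(Add(-22332, Rational(-89, 2)), -26045) = Add(Rational(-44753, 2), -26045) = Rational(-96843, 2)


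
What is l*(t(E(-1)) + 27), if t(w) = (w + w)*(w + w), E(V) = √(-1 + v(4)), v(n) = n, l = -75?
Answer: -2925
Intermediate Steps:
E(V) = √3 (E(V) = √(-1 + 4) = √3)
t(w) = 4*w² (t(w) = (2*w)*(2*w) = 4*w²)
l*(t(E(-1)) + 27) = -75*(4*(√3)² + 27) = -75*(4*3 + 27) = -75*(12 + 27) = -75*39 = -2925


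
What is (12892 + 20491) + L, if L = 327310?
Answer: 360693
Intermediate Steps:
(12892 + 20491) + L = (12892 + 20491) + 327310 = 33383 + 327310 = 360693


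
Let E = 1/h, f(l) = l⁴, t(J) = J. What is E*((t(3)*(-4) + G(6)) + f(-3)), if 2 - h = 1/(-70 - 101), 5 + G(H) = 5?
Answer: 11799/343 ≈ 34.399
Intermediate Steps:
G(H) = 0 (G(H) = -5 + 5 = 0)
h = 343/171 (h = 2 - 1/(-70 - 101) = 2 - 1/(-171) = 2 - 1*(-1/171) = 2 + 1/171 = 343/171 ≈ 2.0058)
E = 171/343 (E = 1/(343/171) = 171/343 ≈ 0.49854)
E*((t(3)*(-4) + G(6)) + f(-3)) = 171*((3*(-4) + 0) + (-3)⁴)/343 = 171*((-12 + 0) + 81)/343 = 171*(-12 + 81)/343 = (171/343)*69 = 11799/343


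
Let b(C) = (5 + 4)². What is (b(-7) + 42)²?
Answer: 15129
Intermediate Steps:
b(C) = 81 (b(C) = 9² = 81)
(b(-7) + 42)² = (81 + 42)² = 123² = 15129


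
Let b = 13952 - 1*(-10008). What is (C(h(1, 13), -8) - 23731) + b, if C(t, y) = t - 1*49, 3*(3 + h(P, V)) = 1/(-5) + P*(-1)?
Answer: 883/5 ≈ 176.60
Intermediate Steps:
b = 23960 (b = 13952 + 10008 = 23960)
h(P, V) = -46/15 - P/3 (h(P, V) = -3 + (1/(-5) + P*(-1))/3 = -3 + (-1/5 - P)/3 = -3 + (-1/15 - P/3) = -46/15 - P/3)
C(t, y) = -49 + t (C(t, y) = t - 49 = -49 + t)
(C(h(1, 13), -8) - 23731) + b = ((-49 + (-46/15 - 1/3*1)) - 23731) + 23960 = ((-49 + (-46/15 - 1/3)) - 23731) + 23960 = ((-49 - 17/5) - 23731) + 23960 = (-262/5 - 23731) + 23960 = -118917/5 + 23960 = 883/5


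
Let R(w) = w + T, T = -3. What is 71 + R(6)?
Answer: 74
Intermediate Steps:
R(w) = -3 + w (R(w) = w - 3 = -3 + w)
71 + R(6) = 71 + (-3 + 6) = 71 + 3 = 74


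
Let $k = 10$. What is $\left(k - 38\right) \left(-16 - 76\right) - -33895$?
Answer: $36471$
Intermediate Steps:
$\left(k - 38\right) \left(-16 - 76\right) - -33895 = \left(10 - 38\right) \left(-16 - 76\right) - -33895 = \left(10 - 38\right) \left(-92\right) + 33895 = \left(-28\right) \left(-92\right) + 33895 = 2576 + 33895 = 36471$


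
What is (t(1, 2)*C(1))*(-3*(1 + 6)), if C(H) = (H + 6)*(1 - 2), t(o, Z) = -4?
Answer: -588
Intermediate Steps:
C(H) = -6 - H (C(H) = (6 + H)*(-1) = -6 - H)
(t(1, 2)*C(1))*(-3*(1 + 6)) = (-4*(-6 - 1*1))*(-3*(1 + 6)) = (-4*(-6 - 1))*(-3*7) = -4*(-7)*(-21) = 28*(-21) = -588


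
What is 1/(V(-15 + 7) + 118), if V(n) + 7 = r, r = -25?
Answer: 1/86 ≈ 0.011628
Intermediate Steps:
V(n) = -32 (V(n) = -7 - 25 = -32)
1/(V(-15 + 7) + 118) = 1/(-32 + 118) = 1/86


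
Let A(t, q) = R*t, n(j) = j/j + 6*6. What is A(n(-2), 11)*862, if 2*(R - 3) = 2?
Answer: 127576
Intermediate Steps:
R = 4 (R = 3 + (½)*2 = 3 + 1 = 4)
n(j) = 37 (n(j) = 1 + 36 = 37)
A(t, q) = 4*t
A(n(-2), 11)*862 = (4*37)*862 = 148*862 = 127576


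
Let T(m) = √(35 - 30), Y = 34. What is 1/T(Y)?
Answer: √5/5 ≈ 0.44721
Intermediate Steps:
T(m) = √5
1/T(Y) = 1/(√5) = √5/5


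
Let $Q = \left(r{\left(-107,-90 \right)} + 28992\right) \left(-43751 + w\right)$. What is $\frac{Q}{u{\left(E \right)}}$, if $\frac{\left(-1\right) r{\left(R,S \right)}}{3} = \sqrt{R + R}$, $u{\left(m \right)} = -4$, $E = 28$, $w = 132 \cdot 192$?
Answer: $133413936 - \frac{55221 i \sqrt{214}}{4} \approx 1.3341 \cdot 10^{8} - 2.0195 \cdot 10^{5} i$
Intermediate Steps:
$w = 25344$
$r{\left(R,S \right)} = - 3 \sqrt{2} \sqrt{R}$ ($r{\left(R,S \right)} = - 3 \sqrt{R + R} = - 3 \sqrt{2 R} = - 3 \sqrt{2} \sqrt{R}$)
$Q = -533655744 + 55221 i \sqrt{214}$ ($Q = \left(- 3 \sqrt{2} \sqrt{-107} + 28992\right) \left(-43751 + 25344\right) = \left(- 3 \sqrt{2} i \sqrt{107} + 28992\right) \left(-18407\right) = \left(- 3 i \sqrt{214} + 28992\right) \left(-18407\right) = \left(28992 - 3 i \sqrt{214}\right) \left(-18407\right) = -533655744 + 55221 i \sqrt{214} \approx -5.3366 \cdot 10^{8} + 8.0781 \cdot 10^{5} i$)
$\frac{Q}{u{\left(E \right)}} = \frac{-533655744 + 55221 i \sqrt{214}}{-4} = \left(-533655744 + 55221 i \sqrt{214}\right) \left(- \frac{1}{4}\right) = 133413936 - \frac{55221 i \sqrt{214}}{4}$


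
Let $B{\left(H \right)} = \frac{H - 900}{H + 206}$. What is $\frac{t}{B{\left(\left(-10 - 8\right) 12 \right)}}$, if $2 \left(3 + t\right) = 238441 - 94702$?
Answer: $\frac{239555}{372} \approx 643.96$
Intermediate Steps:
$B{\left(H \right)} = \frac{-900 + H}{206 + H}$
$t = \frac{143733}{2}$ ($t = -3 + \frac{238441 - 94702}{2} = -3 + \frac{1}{2} \cdot 143739 = -3 + \frac{143739}{2} = \frac{143733}{2} \approx 71867.0$)
$\frac{t}{B{\left(\left(-10 - 8\right) 12 \right)}} = \frac{143733}{2 \frac{-900 + \left(-10 - 8\right) 12}{206 + \left(-10 - 8\right) 12}} = \frac{143733}{2 \frac{-900 - 216}{206 - 216}} = \frac{143733}{2 \frac{1}{-10} \left(-1116\right)} = \frac{143733}{2 \left(\left(- \frac{1}{10}\right) \left(-1116\right)\right)} = \frac{143733}{2 \cdot \frac{558}{5}} = \frac{143733}{2} \cdot \frac{5}{558} = \frac{239555}{372}$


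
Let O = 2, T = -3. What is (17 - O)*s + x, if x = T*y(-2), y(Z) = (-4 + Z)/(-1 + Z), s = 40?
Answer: 594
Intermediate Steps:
y(Z) = (-4 + Z)/(-1 + Z)
x = -6 (x = -3*(-4 - 2)/(-1 - 2) = -3*(-6)/(-3) = -(-1)*(-6) = -3*2 = -6)
(17 - O)*s + x = (17 - 1*2)*40 - 6 = (17 - 2)*40 - 6 = 15*40 - 6 = 600 - 6 = 594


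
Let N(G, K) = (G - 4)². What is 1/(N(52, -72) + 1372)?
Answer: 1/3676 ≈ 0.00027203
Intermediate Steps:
N(G, K) = (-4 + G)²
1/(N(52, -72) + 1372) = 1/((-4 + 52)² + 1372) = 1/(48² + 1372) = 1/(2304 + 1372) = 1/3676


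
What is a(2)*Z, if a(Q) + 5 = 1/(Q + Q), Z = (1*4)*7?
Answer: -133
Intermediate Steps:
Z = 28 (Z = 4*7 = 28)
a(Q) = -5 + 1/(2*Q) (a(Q) = -5 + 1/(Q + Q) = -5 + 1/(2*Q))
a(2)*Z = (-5 + (½)/2)*28 = (-5 + (½)*(½))*28 = (-5 + ¼)*28 = -19/4*28 = -133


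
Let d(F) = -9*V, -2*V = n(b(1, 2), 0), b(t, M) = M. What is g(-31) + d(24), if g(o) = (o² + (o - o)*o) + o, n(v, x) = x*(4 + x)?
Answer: 930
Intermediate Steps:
V = 0 (V = -0*(4 + 0) = -0*4 = -½*0 = 0)
g(o) = o + o² (g(o) = (o² + 0*o) + o = (o² + 0) + o = o² + o = o + o²)
d(F) = 0 (d(F) = -9*0 = 0)
g(-31) + d(24) = -31*(1 - 31) + 0 = -31*(-30) + 0 = 930 + 0 = 930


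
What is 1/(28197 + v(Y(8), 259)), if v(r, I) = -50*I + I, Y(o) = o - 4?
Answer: 1/15506 ≈ 6.4491e-5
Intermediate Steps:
Y(o) = -4 + o
v(r, I) = -49*I
1/(28197 + v(Y(8), 259)) = 1/(28197 - 49*259) = 1/(28197 - 12691) = 1/15506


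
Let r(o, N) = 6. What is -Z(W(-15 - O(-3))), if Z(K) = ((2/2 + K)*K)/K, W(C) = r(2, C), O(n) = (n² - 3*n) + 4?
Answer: -7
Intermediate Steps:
O(n) = 4 + n² - 3*n
W(C) = 6
Z(K) = 1 + K (Z(K) = ((2*(½) + K)*K)/K = ((1 + K)*K)/K = (K*(1 + K))/K = 1 + K)
-Z(W(-15 - O(-3))) = -(1 + 6) = -1*7 = -7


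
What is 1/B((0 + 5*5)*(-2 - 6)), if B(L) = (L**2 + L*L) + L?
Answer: 1/79800 ≈ 1.2531e-5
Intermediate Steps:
B(L) = L + 2*L**2 (B(L) = (L**2 + L**2) + L = 2*L**2 + L = L + 2*L**2)
1/B((0 + 5*5)*(-2 - 6)) = 1/(((0 + 5*5)*(-2 - 6))*(1 + 2*((0 + 5*5)*(-2 - 6)))) = 1/(((0 + 25)*(-8))*(1 + 2*((0 + 25)*(-8)))) = 1/((25*(-8))*(1 + 2*(25*(-8)))) = 1/(-200*(1 + 2*(-200))) = 1/(-200*(1 - 400)) = 1/(-200*(-399)) = 1/79800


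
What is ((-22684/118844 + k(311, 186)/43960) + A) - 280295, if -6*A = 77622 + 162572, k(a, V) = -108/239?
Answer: -74994320514457741/234117629130 ≈ -3.2033e+5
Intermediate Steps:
k(a, V) = -108/239 (k(a, V) = -108*1/239 = -108/239)
A = -120097/3 (A = -(77622 + 162572)/6 = -⅙*240194 = -120097/3 ≈ -40032.)
((-22684/118844 + k(311, 186)/43960) + A) - 280295 = ((-22684/118844 - 108/239/43960) - 120097/3) - 280295 = ((-22684*1/118844 - 108/239*1/43960) - 120097/3) - 280295 = ((-5671/29711 - 27/2626610) - 120097/3) - 280295 = (-14896307507/78039209710 - 120097/3) - 280295 = -9372319657464391/234117629130 - 280295 = -74994320514457741/234117629130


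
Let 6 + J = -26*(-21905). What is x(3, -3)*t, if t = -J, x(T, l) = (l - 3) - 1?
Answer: 3986668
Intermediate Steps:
x(T, l) = -4 + l (x(T, l) = (-3 + l) - 1 = -4 + l)
J = 569524 (J = -6 - 26*(-21905) = -6 + 569530 = 569524)
t = -569524 (t = -1*569524 = -569524)
x(3, -3)*t = (-4 - 3)*(-569524) = -7*(-569524) = 3986668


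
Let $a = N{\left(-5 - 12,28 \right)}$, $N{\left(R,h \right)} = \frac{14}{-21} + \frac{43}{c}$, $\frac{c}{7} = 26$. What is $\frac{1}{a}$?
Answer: $- \frac{546}{235} \approx -2.3234$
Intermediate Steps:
$c = 182$ ($c = 7 \cdot 26 = 182$)
$N{\left(R,h \right)} = - \frac{235}{546}$ ($N{\left(R,h \right)} = \frac{14}{-21} + \frac{43}{182} = 14 \left(- \frac{1}{21}\right) + 43 \cdot \frac{1}{182} = - \frac{2}{3} + \frac{43}{182} = - \frac{235}{546}$)
$a = - \frac{235}{546} \approx -0.4304$
$\frac{1}{a} = \frac{1}{- \frac{235}{546}} = - \frac{546}{235}$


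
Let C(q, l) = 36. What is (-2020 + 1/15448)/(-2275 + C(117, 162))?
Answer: 31204959/34588072 ≈ 0.90219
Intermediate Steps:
(-2020 + 1/15448)/(-2275 + C(117, 162)) = (-2020 + 1/15448)/(-2275 + 36) = (-2020 + 1/15448)/(-2239) = -31204959/15448*(-1/2239) = 31204959/34588072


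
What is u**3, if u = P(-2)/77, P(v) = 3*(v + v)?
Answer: -1728/456533 ≈ -0.0037850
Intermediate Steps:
P(v) = 6*v (P(v) = 3*(2*v) = 6*v)
u = -12/77 (u = (6*(-2))/77 = -12*1/77 = -12/77 ≈ -0.15584)
u**3 = (-12/77)**3 = -1728/456533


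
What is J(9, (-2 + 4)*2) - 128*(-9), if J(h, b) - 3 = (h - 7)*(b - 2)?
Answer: 1159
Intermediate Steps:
J(h, b) = 3 + (-7 + h)*(-2 + b) (J(h, b) = 3 + (h - 7)*(b - 2) = 3 + (-7 + h)*(-2 + b))
J(9, (-2 + 4)*2) - 128*(-9) = (17 - 7*(-2 + 4)*2 - 2*9 + ((-2 + 4)*2)*9) - 128*(-9) = (17 - 14*2 - 18 + (2*2)*9) + 1152 = (17 - 7*4 - 18 + 4*9) + 1152 = (17 - 28 - 18 + 36) + 1152 = 7 + 1152 = 1159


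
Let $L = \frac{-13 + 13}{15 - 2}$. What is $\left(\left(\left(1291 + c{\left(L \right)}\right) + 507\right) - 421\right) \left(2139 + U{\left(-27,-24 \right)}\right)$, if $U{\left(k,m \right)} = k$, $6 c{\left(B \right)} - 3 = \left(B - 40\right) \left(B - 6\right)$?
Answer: $2993760$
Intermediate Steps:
$L = 0$ ($L = \frac{0}{13} = 0 \cdot \frac{1}{13} = 0$)
$c{\left(B \right)} = \frac{1}{2} + \frac{\left(-40 + B\right) \left(-6 + B\right)}{6}$ ($c{\left(B \right)} = \frac{1}{2} + \frac{\left(B - 40\right) \left(B - 6\right)}{6} = \frac{1}{2} + \frac{\left(-40 + B\right) \left(-6 + B\right)}{6}$)
$\left(\left(\left(1291 + c{\left(L \right)}\right) + 507\right) - 421\right) \left(2139 + U{\left(-27,-24 \right)}\right) = \left(\left(\left(1291 + \left(\frac{81}{2} - 0 + \frac{0^{2}}{6}\right)\right) + 507\right) - 421\right) \left(2139 - 27\right) = \left(\left(\left(1291 + \left(\frac{81}{2} + 0 + \frac{1}{6} \cdot 0\right)\right) + 507\right) - 421\right) 2112 = \left(\left(\left(1291 + \left(\frac{81}{2} + 0 + 0\right)\right) + 507\right) - 421\right) 2112 = \left(\left(\left(1291 + \frac{81}{2}\right) + 507\right) - 421\right) 2112 = \left(\left(\frac{2663}{2} + 507\right) - 421\right) 2112 = \left(\frac{3677}{2} - 421\right) 2112 = \frac{2835}{2} \cdot 2112 = 2993760$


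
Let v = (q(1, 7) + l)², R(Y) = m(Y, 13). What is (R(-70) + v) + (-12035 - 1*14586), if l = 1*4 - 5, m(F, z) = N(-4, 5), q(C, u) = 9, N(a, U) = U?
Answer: -26552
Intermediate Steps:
m(F, z) = 5
R(Y) = 5
l = -1 (l = 4 - 5 = -1)
v = 64 (v = (9 - 1)² = 8² = 64)
(R(-70) + v) + (-12035 - 1*14586) = (5 + 64) + (-12035 - 1*14586) = 69 + (-12035 - 14586) = 69 - 26621 = -26552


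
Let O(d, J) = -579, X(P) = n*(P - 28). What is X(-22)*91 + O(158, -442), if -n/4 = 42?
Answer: 763821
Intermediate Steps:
n = -168 (n = -4*42 = -168)
X(P) = 4704 - 168*P (X(P) = -168*(P - 28) = -168*(-28 + P) = 4704 - 168*P)
X(-22)*91 + O(158, -442) = (4704 - 168*(-22))*91 - 579 = (4704 + 3696)*91 - 579 = 8400*91 - 579 = 764400 - 579 = 763821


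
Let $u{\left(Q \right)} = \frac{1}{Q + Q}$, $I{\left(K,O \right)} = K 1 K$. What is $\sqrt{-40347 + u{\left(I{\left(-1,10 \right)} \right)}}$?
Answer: $\frac{i \sqrt{161386}}{2} \approx 200.86 i$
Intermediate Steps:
$I{\left(K,O \right)} = K^{2}$ ($I{\left(K,O \right)} = K K = K^{2}$)
$u{\left(Q \right)} = \frac{1}{2 Q}$
$\sqrt{-40347 + u{\left(I{\left(-1,10 \right)} \right)}} = \sqrt{-40347 + \frac{1}{2 \left(-1\right)^{2}}} = \sqrt{-40347 + \frac{1}{2 \cdot 1}} = \sqrt{-40347 + \frac{1}{2} \cdot 1} = \sqrt{-40347 + \frac{1}{2}} = \sqrt{- \frac{80693}{2}} = \frac{i \sqrt{161386}}{2}$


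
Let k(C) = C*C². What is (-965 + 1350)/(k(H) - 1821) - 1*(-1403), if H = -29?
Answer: 7354449/5242 ≈ 1403.0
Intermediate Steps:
k(C) = C³
(-965 + 1350)/(k(H) - 1821) - 1*(-1403) = (-965 + 1350)/((-29)³ - 1821) - 1*(-1403) = 385/(-24389 - 1821) + 1403 = 385/(-26210) + 1403 = 385*(-1/26210) + 1403 = -77/5242 + 1403 = 7354449/5242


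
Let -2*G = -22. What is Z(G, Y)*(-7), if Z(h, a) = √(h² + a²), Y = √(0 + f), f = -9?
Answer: -28*√7 ≈ -74.081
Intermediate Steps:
G = 11 (G = -½*(-22) = 11)
Y = 3*I (Y = √(0 - 9) = √(-9) = 3*I ≈ 3.0*I)
Z(h, a) = √(a² + h²)
Z(G, Y)*(-7) = √((3*I)² + 11²)*(-7) = √(-9 + 121)*(-7) = √112*(-7) = (4*√7)*(-7) = -28*√7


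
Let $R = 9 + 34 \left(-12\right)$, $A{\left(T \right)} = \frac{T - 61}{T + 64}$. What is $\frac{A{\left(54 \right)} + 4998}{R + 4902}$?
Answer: $\frac{589757}{531354} \approx 1.1099$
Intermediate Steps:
$A{\left(T \right)} = \frac{-61 + T}{64 + T}$
$R = -399$ ($R = 9 - 408 = -399$)
$\frac{A{\left(54 \right)} + 4998}{R + 4902} = \frac{\frac{-61 + 54}{64 + 54} + 4998}{-399 + 4902} = \frac{\frac{1}{118} \left(-7\right) + 4998}{4503} = \left(\frac{1}{118} \left(-7\right) + 4998\right) \frac{1}{4503} = \left(- \frac{7}{118} + 4998\right) \frac{1}{4503} = \frac{589757}{118} \cdot \frac{1}{4503} = \frac{589757}{531354}$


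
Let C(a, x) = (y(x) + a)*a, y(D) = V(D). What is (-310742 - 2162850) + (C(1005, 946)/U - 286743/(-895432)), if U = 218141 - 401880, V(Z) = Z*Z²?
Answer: -27181978689622193/3826180936 ≈ -7.1042e+6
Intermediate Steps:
V(Z) = Z³
y(D) = D³
C(a, x) = a*(a + x³) (C(a, x) = (x³ + a)*a = (a + x³)*a = a*(a + x³))
U = -183739
(-310742 - 2162850) + (C(1005, 946)/U - 286743/(-895432)) = (-310742 - 2162850) + ((1005*(1005 + 946³))/(-183739) - 286743/(-895432)) = -2473592 + ((1005*(1005 + 846590536))*(-1/183739) - 286743*(-1/895432)) = -2473592 + ((1005*846591541)*(-1/183739) + 286743/895432) = -2473592 + (850824498705*(-1/183739) + 286743/895432) = -2473592 + (-850824498705/183739 + 286743/895432) = -2473592 - 17717568135780081/3826180936 = -27181978689622193/3826180936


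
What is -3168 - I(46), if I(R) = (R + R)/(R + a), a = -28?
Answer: -28558/9 ≈ -3173.1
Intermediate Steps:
I(R) = 2*R/(-28 + R) (I(R) = (R + R)/(R - 28) = (2*R)/(-28 + R) = 2*R/(-28 + R))
-3168 - I(46) = -3168 - 2*46/(-28 + 46) = -3168 - 2*46/18 = -3168 - 1*46/9 = -3168 - 46/9 = -28558/9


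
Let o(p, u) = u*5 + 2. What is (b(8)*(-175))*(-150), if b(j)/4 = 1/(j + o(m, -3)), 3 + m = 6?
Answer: -21000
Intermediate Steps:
m = 3 (m = -3 + 6 = 3)
o(p, u) = 2 + 5*u (o(p, u) = 5*u + 2 = 2 + 5*u)
b(j) = 4/(-13 + j) (b(j) = 4/(j + (2 + 5*(-3))) = 4/(j + (2 - 15)) = 4/(j - 13) = 4/(-13 + j))
(b(8)*(-175))*(-150) = ((4/(-13 + 8))*(-175))*(-150) = ((4/(-5))*(-175))*(-150) = ((4*(-⅕))*(-175))*(-150) = -⅘*(-175)*(-150) = 140*(-150) = -21000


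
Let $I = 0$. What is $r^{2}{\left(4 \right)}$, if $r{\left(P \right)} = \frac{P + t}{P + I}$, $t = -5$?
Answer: $\frac{1}{16} \approx 0.0625$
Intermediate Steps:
$r{\left(P \right)} = \frac{-5 + P}{P}$ ($r{\left(P \right)} = \frac{P - 5}{P + 0} = \frac{-5 + P}{P}$)
$r^{2}{\left(4 \right)} = \left(\frac{-5 + 4}{4}\right)^{2} = \left(\frac{1}{4} \left(-1\right)\right)^{2} = \left(- \frac{1}{4}\right)^{2} = \frac{1}{16}$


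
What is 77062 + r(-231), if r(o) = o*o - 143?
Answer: 130280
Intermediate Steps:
r(o) = -143 + o² (r(o) = o² - 143 = -143 + o²)
77062 + r(-231) = 77062 + (-143 + (-231)²) = 77062 + (-143 + 53361) = 77062 + 53218 = 130280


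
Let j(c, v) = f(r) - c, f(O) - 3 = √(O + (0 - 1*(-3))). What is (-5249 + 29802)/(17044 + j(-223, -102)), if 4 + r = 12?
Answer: 38548210/27113899 - 24553*√11/298252889 ≈ 1.4214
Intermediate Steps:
r = 8 (r = -4 + 12 = 8)
f(O) = 3 + √(3 + O) (f(O) = 3 + √(O + (0 - 1*(-3))) = 3 + √(O + (0 + 3)) = 3 + √(O + 3) = 3 + √(3 + O))
j(c, v) = 3 + √11 - c (j(c, v) = (3 + √(3 + 8)) - c = (3 + √11) - c = 3 + √11 - c)
(-5249 + 29802)/(17044 + j(-223, -102)) = (-5249 + 29802)/(17044 + (3 + √11 - 1*(-223))) = 24553/(17044 + (3 + √11 + 223)) = 24553/(17044 + (226 + √11)) = 24553/(17270 + √11)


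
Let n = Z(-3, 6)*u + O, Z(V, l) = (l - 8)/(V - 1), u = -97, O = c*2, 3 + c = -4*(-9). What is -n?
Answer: -35/2 ≈ -17.500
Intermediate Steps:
c = 33 (c = -3 - 4*(-9) = -3 + 36 = 33)
O = 66 (O = 33*2 = 66)
Z(V, l) = (-8 + l)/(-1 + V)
n = 35/2 (n = ((-8 + 6)/(-1 - 3))*(-97) + 66 = (-2/(-4))*(-97) + 66 = -1/4*(-2)*(-97) + 66 = (1/2)*(-97) + 66 = -97/2 + 66 = 35/2 ≈ 17.500)
-n = -1*35/2 = -35/2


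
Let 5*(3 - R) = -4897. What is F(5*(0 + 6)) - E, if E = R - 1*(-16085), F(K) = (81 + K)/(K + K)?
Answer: -341311/20 ≈ -17066.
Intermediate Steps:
R = 4912/5 (R = 3 - ⅕*(-4897) = 3 + 4897/5 = 4912/5 ≈ 982.40)
F(K) = (81 + K)/(2*K) (F(K) = (81 + K)/((2*K)) = (81 + K)*(1/(2*K)) = (81 + K)/(2*K))
E = 85337/5 (E = 4912/5 - 1*(-16085) = 4912/5 + 16085 = 85337/5 ≈ 17067.)
F(5*(0 + 6)) - E = (81 + 5*(0 + 6))/(2*((5*(0 + 6)))) - 1*85337/5 = (81 + 5*6)/(2*((5*6))) - 85337/5 = (½)*(81 + 30)/30 - 85337/5 = (½)*(1/30)*111 - 85337/5 = 37/20 - 85337/5 = -341311/20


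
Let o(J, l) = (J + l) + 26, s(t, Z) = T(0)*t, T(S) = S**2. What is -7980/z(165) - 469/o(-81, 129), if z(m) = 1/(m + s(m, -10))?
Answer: -97436269/74 ≈ -1.3167e+6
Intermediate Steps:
s(t, Z) = 0 (s(t, Z) = 0**2*t = 0*t = 0)
z(m) = 1/m (z(m) = 1/(m + 0) = 1/m)
o(J, l) = 26 + J + l
-7980/z(165) - 469/o(-81, 129) = -7980/(1/165) - 469/(26 - 81 + 129) = -7980/1/165 - 469/74 = -7980*165 - 469*1/74 = -1316700 - 469/74 = -97436269/74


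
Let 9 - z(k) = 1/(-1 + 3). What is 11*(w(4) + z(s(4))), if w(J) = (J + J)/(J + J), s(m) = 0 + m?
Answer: 209/2 ≈ 104.50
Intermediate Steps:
s(m) = m
z(k) = 17/2 (z(k) = 9 - 1/(-1 + 3) = 9 - 1/2 = 17/2)
w(J) = 1 (w(J) = (2*J)/((2*J)) = (2*J)*(1/(2*J)) = 1)
11*(w(4) + z(s(4))) = 11*(1 + 17/2) = 11*(19/2) = 209/2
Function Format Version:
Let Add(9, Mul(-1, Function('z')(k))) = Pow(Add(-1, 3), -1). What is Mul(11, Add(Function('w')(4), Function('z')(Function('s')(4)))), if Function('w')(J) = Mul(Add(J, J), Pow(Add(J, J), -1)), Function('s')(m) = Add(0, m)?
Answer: Rational(209, 2) ≈ 104.50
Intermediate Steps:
Function('s')(m) = m
Function('z')(k) = Rational(17, 2) (Function('z')(k) = Add(9, Mul(-1, Pow(Add(-1, 3), -1))) = Add(9, Mul(-1, Pow(2, -1))) = Add(9, Mul(-1, Rational(1, 2))) = Add(9, Rational(-1, 2)) = Rational(17, 2))
Function('w')(J) = 1 (Function('w')(J) = Mul(Mul(2, J), Pow(Mul(2, J), -1)) = Mul(Mul(2, J), Mul(Rational(1, 2), Pow(J, -1))) = 1)
Mul(11, Add(Function('w')(4), Function('z')(Function('s')(4)))) = Mul(11, Add(1, Rational(17, 2))) = Mul(11, Rational(19, 2)) = Rational(209, 2)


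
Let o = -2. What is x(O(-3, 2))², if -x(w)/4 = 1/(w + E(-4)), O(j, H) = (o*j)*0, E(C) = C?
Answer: 1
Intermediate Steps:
O(j, H) = 0 (O(j, H) = -2*j*0 = 0)
x(w) = -4/(-4 + w) (x(w) = -4/(w - 4) = -4/(-4 + w))
x(O(-3, 2))² = (-4/(-4 + 0))² = (-4/(-4))² = (-4*(-¼))² = 1² = 1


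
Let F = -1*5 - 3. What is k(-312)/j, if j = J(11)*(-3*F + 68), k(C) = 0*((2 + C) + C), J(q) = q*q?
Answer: 0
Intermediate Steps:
J(q) = q²
F = -8 (F = -5 - 3 = -8)
k(C) = 0 (k(C) = 0*(2 + 2*C) = 0)
j = 11132 (j = 11²*(-3*(-8) + 68) = 121*(24 + 68) = 121*92 = 11132)
k(-312)/j = 0/11132 = 0*(1/11132) = 0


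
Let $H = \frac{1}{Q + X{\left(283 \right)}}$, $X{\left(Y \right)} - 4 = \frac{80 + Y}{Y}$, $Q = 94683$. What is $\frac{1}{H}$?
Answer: $\frac{26796784}{283} \approx 94688.0$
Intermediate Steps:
$X{\left(Y \right)} = 4 + \frac{80 + Y}{Y}$
$H = \frac{283}{26796784}$ ($H = \frac{1}{94683 + \left(5 + \frac{80}{283}\right)} = \frac{1}{94683 + \frac{1495}{283}} = \frac{1}{\frac{26796784}{283}} = \frac{283}{26796784} \approx 1.0561 \cdot 10^{-5}$)
$\frac{1}{H} = \frac{1}{\frac{283}{26796784}} = \frac{26796784}{283}$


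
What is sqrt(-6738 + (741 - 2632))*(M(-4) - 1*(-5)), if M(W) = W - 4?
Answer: -3*I*sqrt(8629) ≈ -278.68*I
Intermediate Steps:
M(W) = -4 + W
sqrt(-6738 + (741 - 2632))*(M(-4) - 1*(-5)) = sqrt(-6738 + (741 - 2632))*((-4 - 4) - 1*(-5)) = sqrt(-6738 - 1891)*(-8 + 5) = sqrt(-8629)*(-3) = (I*sqrt(8629))*(-3) = -3*I*sqrt(8629)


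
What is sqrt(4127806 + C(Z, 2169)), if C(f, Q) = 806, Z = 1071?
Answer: 2*sqrt(1032153) ≈ 2031.9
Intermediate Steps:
sqrt(4127806 + C(Z, 2169)) = sqrt(4127806 + 806) = sqrt(4128612) = 2*sqrt(1032153)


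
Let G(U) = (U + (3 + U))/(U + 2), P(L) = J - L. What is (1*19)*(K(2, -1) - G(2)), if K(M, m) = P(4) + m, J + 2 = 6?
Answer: -209/4 ≈ -52.250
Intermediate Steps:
J = 4 (J = -2 + 6 = 4)
P(L) = 4 - L
G(U) = (3 + 2*U)/(2 + U)
K(M, m) = m (K(M, m) = (4 - 1*4) + m = (4 - 4) + m = 0 + m = m)
(1*19)*(K(2, -1) - G(2)) = (1*19)*(-1 - (3 + 2*2)/(2 + 2)) = 19*(-1 - (3 + 4)/4) = 19*(-1 - 7/4) = 19*(-11/4) = -209/4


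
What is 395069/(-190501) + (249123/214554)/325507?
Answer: -1313862325134379/633541273337518 ≈ -2.0738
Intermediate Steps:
395069/(-190501) + (249123/214554)/325507 = 395069*(-1/190501) + (249123*(1/214554))*(1/325507) = -395069/190501 + (83041/71518)*(1/325507) = -395069/190501 + 11863/3325658518 = -1313862325134379/633541273337518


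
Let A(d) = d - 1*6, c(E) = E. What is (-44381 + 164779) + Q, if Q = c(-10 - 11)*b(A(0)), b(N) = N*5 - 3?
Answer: 121091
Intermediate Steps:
A(d) = -6 + d (A(d) = d - 6 = -6 + d)
b(N) = -3 + 5*N (b(N) = 5*N - 3 = -3 + 5*N)
Q = 693 (Q = (-10 - 11)*(-3 + 5*(-6 + 0)) = -21*(-3 + 5*(-6)) = -21*(-3 - 30) = -21*(-33) = 693)
(-44381 + 164779) + Q = (-44381 + 164779) + 693 = 120398 + 693 = 121091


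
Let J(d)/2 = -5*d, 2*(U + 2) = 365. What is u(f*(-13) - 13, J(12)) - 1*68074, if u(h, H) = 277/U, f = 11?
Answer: -24574160/361 ≈ -68073.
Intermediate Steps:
U = 361/2 (U = -2 + (½)*365 = -2 + 365/2 = 361/2 ≈ 180.50)
J(d) = -10*d (J(d) = 2*(-5*d) = -10*d)
u(h, H) = 554/361 (u(h, H) = 277/(361/2) = 277*(2/361) = 554/361)
u(f*(-13) - 13, J(12)) - 1*68074 = 554/361 - 1*68074 = 554/361 - 68074 = -24574160/361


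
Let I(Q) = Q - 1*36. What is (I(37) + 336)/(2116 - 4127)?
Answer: -337/2011 ≈ -0.16758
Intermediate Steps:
I(Q) = -36 + Q (I(Q) = Q - 36 = -36 + Q)
(I(37) + 336)/(2116 - 4127) = ((-36 + 37) + 336)/(2116 - 4127) = (1 + 336)/(-2011) = 337*(-1/2011) = -337/2011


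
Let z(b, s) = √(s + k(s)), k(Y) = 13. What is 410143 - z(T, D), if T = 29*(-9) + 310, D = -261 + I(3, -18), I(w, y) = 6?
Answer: 410143 - 11*I*√2 ≈ 4.1014e+5 - 15.556*I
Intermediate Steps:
D = -255 (D = -261 + 6 = -255)
T = 49 (T = -261 + 310 = 49)
z(b, s) = √(13 + s) (z(b, s) = √(s + 13) = √(13 + s))
410143 - z(T, D) = 410143 - √(13 - 255) = 410143 - √(-242) = 410143 - 11*I*√2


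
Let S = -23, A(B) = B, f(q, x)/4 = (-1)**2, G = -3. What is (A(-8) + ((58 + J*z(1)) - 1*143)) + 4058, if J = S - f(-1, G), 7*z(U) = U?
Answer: 27728/7 ≈ 3961.1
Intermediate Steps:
f(q, x) = 4 (f(q, x) = 4*(-1)**2 = 4*1 = 4)
z(U) = U/7
J = -27 (J = -23 - 1*4 = -23 - 4 = -27)
(A(-8) + ((58 + J*z(1)) - 1*143)) + 4058 = (-8 + ((58 - 27/7) - 1*143)) + 4058 = (-8 + ((58 - 27*1/7) - 143)) + 4058 = (-8 + ((58 - 27/7) - 143)) + 4058 = (-8 + (379/7 - 143)) + 4058 = (-8 - 622/7) + 4058 = -678/7 + 4058 = 27728/7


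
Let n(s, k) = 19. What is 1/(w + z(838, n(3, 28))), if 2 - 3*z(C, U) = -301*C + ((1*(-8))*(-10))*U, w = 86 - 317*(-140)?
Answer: 3/384118 ≈ 7.8101e-6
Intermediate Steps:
w = 44466 (w = 86 + 44380 = 44466)
z(C, U) = ⅔ - 80*U/3 + 301*C/3 (z(C, U) = ⅔ - (-301*C + ((1*(-8))*(-10))*U)/3 = ⅔ - (-301*C + (-8*(-10))*U)/3 = ⅔ - (-301*C + 80*U)/3 = ⅔ + (-80*U/3 + 301*C/3) = ⅔ - 80*U/3 + 301*C/3)
1/(w + z(838, n(3, 28))) = 1/(44466 + (⅔ - 80/3*19 + (301/3)*838)) = 1/(44466 + (⅔ - 1520/3 + 252238/3)) = 1/(44466 + 250720/3) = 1/(384118/3) = 3/384118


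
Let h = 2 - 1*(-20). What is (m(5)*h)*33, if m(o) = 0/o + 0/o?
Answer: 0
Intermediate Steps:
m(o) = 0 (m(o) = 0 + 0 = 0)
h = 22 (h = 2 + 20 = 22)
(m(5)*h)*33 = (0*22)*33 = 0*33 = 0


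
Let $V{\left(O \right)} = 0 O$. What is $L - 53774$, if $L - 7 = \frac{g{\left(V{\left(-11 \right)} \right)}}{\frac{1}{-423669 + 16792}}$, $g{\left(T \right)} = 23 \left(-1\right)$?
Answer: $9304404$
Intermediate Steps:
$V{\left(O \right)} = 0$
$g{\left(T \right)} = -23$
$L = 9358178$ ($L = 7 - \frac{23}{\frac{1}{-423669 + 16792}} = 7 - \frac{23}{\frac{1}{-406877}} = 7 - \frac{23}{- \frac{1}{406877}} = 7 - -9358171 = 7 + 9358171 = 9358178$)
$L - 53774 = 9358178 - 53774 = 9304404$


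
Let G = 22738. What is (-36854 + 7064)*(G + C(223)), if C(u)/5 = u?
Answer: -710580870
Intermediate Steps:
C(u) = 5*u
(-36854 + 7064)*(G + C(223)) = (-36854 + 7064)*(22738 + 5*223) = -29790*(22738 + 1115) = -29790*23853 = -710580870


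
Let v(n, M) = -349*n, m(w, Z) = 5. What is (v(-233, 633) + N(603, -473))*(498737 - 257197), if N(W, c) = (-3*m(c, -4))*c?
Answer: 21355034480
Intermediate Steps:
N(W, c) = -15*c (N(W, c) = (-3*5)*c = -15*c)
(v(-233, 633) + N(603, -473))*(498737 - 257197) = (-349*(-233) - 15*(-473))*(498737 - 257197) = (81317 + 7095)*241540 = 88412*241540 = 21355034480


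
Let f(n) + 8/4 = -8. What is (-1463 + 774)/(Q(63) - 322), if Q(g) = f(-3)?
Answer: 689/332 ≈ 2.0753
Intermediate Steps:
f(n) = -10 (f(n) = -2 - 8 = -10)
Q(g) = -10
(-1463 + 774)/(Q(63) - 322) = (-1463 + 774)/(-10 - 322) = -689/(-332) = -689*(-1/332) = 689/332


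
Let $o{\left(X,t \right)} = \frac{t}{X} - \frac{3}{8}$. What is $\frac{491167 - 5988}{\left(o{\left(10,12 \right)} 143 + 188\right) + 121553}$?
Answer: $\frac{19407160}{4874359} \approx 3.9815$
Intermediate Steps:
$o{\left(X,t \right)} = - \frac{3}{8} + \frac{t}{X}$ ($o{\left(X,t \right)} = \frac{t}{X} - \frac{3}{8} = - \frac{3}{8} + \frac{t}{X}$)
$\frac{491167 - 5988}{\left(o{\left(10,12 \right)} 143 + 188\right) + 121553} = \frac{491167 - 5988}{\left(\left(- \frac{3}{8} + \frac{12}{10}\right) 143 + 188\right) + 121553} = \frac{485179}{\left(\left(- \frac{3}{8} + 12 \cdot \frac{1}{10}\right) 143 + 188\right) + 121553} = \frac{485179}{\left(\left(- \frac{3}{8} + \frac{6}{5}\right) 143 + 188\right) + 121553} = \frac{485179}{\left(\frac{33}{40} \cdot 143 + 188\right) + 121553} = \frac{485179}{\left(\frac{4719}{40} + 188\right) + 121553} = \frac{485179}{\frac{12239}{40} + 121553} = \frac{485179}{\frac{4874359}{40}} = 485179 \cdot \frac{40}{4874359} = \frac{19407160}{4874359}$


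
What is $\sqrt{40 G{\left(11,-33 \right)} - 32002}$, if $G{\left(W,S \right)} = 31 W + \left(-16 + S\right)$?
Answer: $3 i \sqrt{2258} \approx 142.56 i$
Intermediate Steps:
$G{\left(W,S \right)} = -16 + S + 31 W$
$\sqrt{40 G{\left(11,-33 \right)} - 32002} = \sqrt{40 \left(-16 - 33 + 31 \cdot 11\right) - 32002} = \sqrt{40 \left(-16 - 33 + 341\right) - 32002} = \sqrt{40 \cdot 292 - 32002} = \sqrt{11680 - 32002} = \sqrt{-20322} = 3 i \sqrt{2258}$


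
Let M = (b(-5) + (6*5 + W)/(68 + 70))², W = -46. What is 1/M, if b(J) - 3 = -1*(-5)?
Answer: 4761/295936 ≈ 0.016088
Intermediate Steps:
b(J) = 8 (b(J) = 3 - 1*(-5) = 3 + 5 = 8)
M = 295936/4761 (M = (8 + (6*5 - 46)/(68 + 70))² = (8 + (30 - 46)/138)² = (8 - 16*1/138)² = (8 - 8/69)² = (544/69)² = 295936/4761 ≈ 62.158)
1/M = 1/(295936/4761) = 4761/295936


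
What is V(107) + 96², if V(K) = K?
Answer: 9323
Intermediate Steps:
V(107) + 96² = 107 + 96² = 107 + 9216 = 9323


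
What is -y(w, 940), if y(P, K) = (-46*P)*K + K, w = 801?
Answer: 34634300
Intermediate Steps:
y(P, K) = K - 46*K*P (y(P, K) = -46*K*P + K = K - 46*K*P)
-y(w, 940) = -940*(1 - 46*801) = -940*(1 - 36846) = -940*(-36845) = -1*(-34634300) = 34634300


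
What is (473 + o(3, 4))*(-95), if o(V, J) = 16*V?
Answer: -49495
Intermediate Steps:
(473 + o(3, 4))*(-95) = (473 + 16*3)*(-95) = (473 + 48)*(-95) = 521*(-95) = -49495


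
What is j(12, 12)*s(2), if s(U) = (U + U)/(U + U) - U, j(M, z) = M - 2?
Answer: -10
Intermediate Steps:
j(M, z) = -2 + M
s(U) = 1 - U (s(U) = (2*U)/((2*U)) - U = (2*U)*(1/(2*U)) - U = 1 - U)
j(12, 12)*s(2) = (-2 + 12)*(1 - 1*2) = 10*(1 - 2) = 10*(-1) = -10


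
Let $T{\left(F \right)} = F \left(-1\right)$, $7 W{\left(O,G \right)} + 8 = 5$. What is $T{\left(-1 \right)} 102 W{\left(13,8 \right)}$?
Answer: $- \frac{306}{7} \approx -43.714$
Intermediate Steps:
$W{\left(O,G \right)} = - \frac{3}{7}$ ($W{\left(O,G \right)} = - \frac{8}{7} + \frac{1}{7} \cdot 5 = - \frac{8}{7} + \frac{5}{7} = - \frac{3}{7}$)
$T{\left(F \right)} = - F$
$T{\left(-1 \right)} 102 W{\left(13,8 \right)} = \left(-1\right) \left(-1\right) 102 \left(- \frac{3}{7}\right) = 1 \cdot 102 \left(- \frac{3}{7}\right) = 102 \left(- \frac{3}{7}\right) = - \frac{306}{7}$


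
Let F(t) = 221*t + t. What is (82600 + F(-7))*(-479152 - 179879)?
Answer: -53411826426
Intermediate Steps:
F(t) = 222*t
(82600 + F(-7))*(-479152 - 179879) = (82600 + 222*(-7))*(-479152 - 179879) = (82600 - 1554)*(-659031) = 81046*(-659031) = -53411826426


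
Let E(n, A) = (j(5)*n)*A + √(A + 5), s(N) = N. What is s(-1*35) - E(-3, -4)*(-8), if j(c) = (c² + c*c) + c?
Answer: 5253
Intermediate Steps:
j(c) = c + 2*c² (j(c) = (c² + c²) + c = 2*c² + c = c + 2*c²)
E(n, A) = √(5 + A) + 55*A*n (E(n, A) = ((5*(1 + 2*5))*n)*A + √(A + 5) = ((5*(1 + 10))*n)*A + √(5 + A) = ((5*11)*n)*A + √(5 + A) = (55*n)*A + √(5 + A) = 55*A*n + √(5 + A) = √(5 + A) + 55*A*n)
s(-1*35) - E(-3, -4)*(-8) = -1*35 - (√(5 - 4) + 55*(-4)*(-3))*(-8) = -35 - (√1 + 660)*(-8) = -35 - (1 + 660)*(-8) = -35 - 661*(-8) = -35 - 1*(-5288) = -35 + 5288 = 5253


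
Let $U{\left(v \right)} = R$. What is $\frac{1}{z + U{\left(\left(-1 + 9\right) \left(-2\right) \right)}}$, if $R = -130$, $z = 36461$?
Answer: $\frac{1}{36331} \approx 2.7525 \cdot 10^{-5}$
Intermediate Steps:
$U{\left(v \right)} = -130$
$\frac{1}{z + U{\left(\left(-1 + 9\right) \left(-2\right) \right)}} = \frac{1}{36461 - 130} = \frac{1}{36331}$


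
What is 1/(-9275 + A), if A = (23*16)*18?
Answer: -1/2651 ≈ -0.00037722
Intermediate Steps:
A = 6624 (A = 368*18 = 6624)
1/(-9275 + A) = 1/(-9275 + 6624) = 1/(-2651) = -1/2651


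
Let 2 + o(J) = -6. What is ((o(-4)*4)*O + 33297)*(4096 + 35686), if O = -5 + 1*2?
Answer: 1328440326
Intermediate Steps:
o(J) = -8 (o(J) = -2 - 6 = -8)
O = -3 (O = -5 + 2 = -3)
((o(-4)*4)*O + 33297)*(4096 + 35686) = (-8*4*(-3) + 33297)*(4096 + 35686) = (-32*(-3) + 33297)*39782 = (96 + 33297)*39782 = 33393*39782 = 1328440326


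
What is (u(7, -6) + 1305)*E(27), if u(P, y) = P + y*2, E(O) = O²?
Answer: 947700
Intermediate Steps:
u(P, y) = P + 2*y
(u(7, -6) + 1305)*E(27) = ((7 + 2*(-6)) + 1305)*27² = ((7 - 12) + 1305)*729 = (-5 + 1305)*729 = 1300*729 = 947700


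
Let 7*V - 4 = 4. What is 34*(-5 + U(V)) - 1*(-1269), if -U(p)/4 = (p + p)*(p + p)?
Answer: 19035/49 ≈ 388.47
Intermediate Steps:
V = 8/7 (V = 4/7 + (1/7)*4 = 4/7 + 4/7 = 8/7 ≈ 1.1429)
U(p) = -16*p**2 (U(p) = -4*(p + p)*(p + p) = -4*2*p*2*p = -16*p**2)
34*(-5 + U(V)) - 1*(-1269) = 34*(-5 - 16*(8/7)**2) - 1*(-1269) = 34*(-5 - 16*64/49) + 1269 = 34*(-5 - 1024/49) + 1269 = 34*(-1269/49) + 1269 = -43146/49 + 1269 = 19035/49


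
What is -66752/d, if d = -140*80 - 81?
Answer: 66752/11281 ≈ 5.9172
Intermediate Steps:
d = -11281 (d = -11200 - 81 = -11281)
-66752/d = -66752/(-11281) = -66752*(-1/11281) = 66752/11281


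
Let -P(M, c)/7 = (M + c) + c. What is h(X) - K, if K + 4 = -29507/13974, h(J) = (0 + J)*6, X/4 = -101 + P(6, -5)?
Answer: -24397045/13974 ≈ -1745.9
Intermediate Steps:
P(M, c) = -14*c - 7*M (P(M, c) = -7*((M + c) + c) = -7*(M + 2*c) = -14*c - 7*M)
X = -292 (X = 4*(-101 + (-14*(-5) - 7*6)) = 4*(-101 + (70 - 42)) = 4*(-101 + 28) = 4*(-73) = -292)
h(J) = 6*J (h(J) = J*6 = 6*J)
K = -85403/13974 (K = -4 - 29507/13974 = -85403/13974 ≈ -6.1116)
h(X) - K = 6*(-292) - 1*(-85403/13974) = -1752 + 85403/13974 = -24397045/13974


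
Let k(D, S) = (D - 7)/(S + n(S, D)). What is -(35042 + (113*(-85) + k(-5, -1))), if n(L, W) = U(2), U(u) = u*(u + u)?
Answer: -178047/7 ≈ -25435.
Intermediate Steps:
U(u) = 2*u**2 (U(u) = u*(2*u) = 2*u**2)
n(L, W) = 8 (n(L, W) = 2*2**2 = 2*4 = 8)
k(D, S) = (-7 + D)/(8 + S) (k(D, S) = (D - 7)/(S + 8) = (-7 + D)/(8 + S))
-(35042 + (113*(-85) + k(-5, -1))) = -(35042 + (113*(-85) + (-7 - 5)/(8 - 1))) = -(35042 + (-9605 - 12/7)) = -(35042 - 67247/7) = -1*178047/7 = -178047/7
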